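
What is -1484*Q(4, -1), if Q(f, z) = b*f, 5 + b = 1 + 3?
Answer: 5936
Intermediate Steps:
b = -1 (b = -5 + (1 + 3) = -5 + 4 = -1)
Q(f, z) = -f
-1484*Q(4, -1) = -(-1484)*4 = -1484*(-4) = 5936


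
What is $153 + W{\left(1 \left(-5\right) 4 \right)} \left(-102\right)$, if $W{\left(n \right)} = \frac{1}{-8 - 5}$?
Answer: $\frac{2091}{13} \approx 160.85$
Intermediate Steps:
$W{\left(n \right)} = - \frac{1}{13}$ ($W{\left(n \right)} = \frac{1}{-13} = - \frac{1}{13}$)
$153 + W{\left(1 \left(-5\right) 4 \right)} \left(-102\right) = 153 - - \frac{102}{13} = 153 + \frac{102}{13} = \frac{2091}{13}$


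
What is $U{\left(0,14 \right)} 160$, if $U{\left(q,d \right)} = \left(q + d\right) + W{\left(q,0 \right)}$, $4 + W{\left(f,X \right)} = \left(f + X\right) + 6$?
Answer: $2560$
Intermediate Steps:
$W{\left(f,X \right)} = 2 + X + f$ ($W{\left(f,X \right)} = -4 + \left(\left(f + X\right) + 6\right) = -4 + \left(\left(X + f\right) + 6\right) = -4 + \left(6 + X + f\right) = 2 + X + f$)
$U{\left(q,d \right)} = 2 + d + 2 q$ ($U{\left(q,d \right)} = \left(q + d\right) + \left(2 + 0 + q\right) = \left(d + q\right) + \left(2 + q\right) = 2 + d + 2 q$)
$U{\left(0,14 \right)} 160 = \left(2 + 14 + 2 \cdot 0\right) 160 = \left(2 + 14 + 0\right) 160 = 16 \cdot 160 = 2560$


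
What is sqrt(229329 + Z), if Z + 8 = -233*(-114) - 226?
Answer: sqrt(255657) ≈ 505.63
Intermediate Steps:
Z = 26328 (Z = -8 + (-233*(-114) - 226) = -8 + (26562 - 226) = -8 + 26336 = 26328)
sqrt(229329 + Z) = sqrt(229329 + 26328) = sqrt(255657)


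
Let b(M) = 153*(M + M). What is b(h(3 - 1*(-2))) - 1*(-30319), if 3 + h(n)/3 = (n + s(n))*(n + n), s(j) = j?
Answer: 119365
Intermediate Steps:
h(n) = -9 + 12*n² (h(n) = -9 + 3*((n + n)*(n + n)) = -9 + 3*((2*n)*(2*n)) = -9 + 3*(4*n²) = -9 + 12*n²)
b(M) = 306*M (b(M) = 153*(2*M) = 306*M)
b(h(3 - 1*(-2))) - 1*(-30319) = 306*(-9 + 12*(3 - 1*(-2))²) - 1*(-30319) = 306*(-9 + 12*(3 + 2)²) + 30319 = 306*(-9 + 12*5²) + 30319 = 306*(-9 + 12*25) + 30319 = 306*(-9 + 300) + 30319 = 306*291 + 30319 = 89046 + 30319 = 119365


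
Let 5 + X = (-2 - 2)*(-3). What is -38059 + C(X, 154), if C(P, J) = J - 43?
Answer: -37948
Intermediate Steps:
X = 7 (X = -5 + (-2 - 2)*(-3) = -5 - 4*(-3) = -5 + 12 = 7)
C(P, J) = -43 + J
-38059 + C(X, 154) = -38059 + (-43 + 154) = -38059 + 111 = -37948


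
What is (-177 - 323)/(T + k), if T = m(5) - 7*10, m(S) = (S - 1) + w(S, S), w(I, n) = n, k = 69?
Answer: -125/2 ≈ -62.500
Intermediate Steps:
m(S) = -1 + 2*S (m(S) = (S - 1) + S = (-1 + S) + S = -1 + 2*S)
T = -61 (T = (-1 + 2*5) - 7*10 = (-1 + 10) - 70 = 9 - 70 = -61)
(-177 - 323)/(T + k) = (-177 - 323)/(-61 + 69) = -500/8 = -500*1/8 = -125/2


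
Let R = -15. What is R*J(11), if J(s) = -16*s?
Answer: 2640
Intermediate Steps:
R*J(11) = -(-240)*11 = -15*(-176) = 2640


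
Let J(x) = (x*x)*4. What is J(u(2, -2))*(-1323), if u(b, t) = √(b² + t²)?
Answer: -42336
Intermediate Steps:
J(x) = 4*x² (J(x) = x²*4 = 4*x²)
J(u(2, -2))*(-1323) = (4*(√(2² + (-2)²))²)*(-1323) = (4*(√(4 + 4))²)*(-1323) = (4*(√8)²)*(-1323) = (4*(2*√2)²)*(-1323) = (4*8)*(-1323) = 32*(-1323) = -42336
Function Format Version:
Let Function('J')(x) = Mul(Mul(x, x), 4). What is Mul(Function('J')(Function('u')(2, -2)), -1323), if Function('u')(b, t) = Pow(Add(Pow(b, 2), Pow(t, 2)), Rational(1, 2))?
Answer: -42336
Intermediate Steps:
Function('J')(x) = Mul(4, Pow(x, 2)) (Function('J')(x) = Mul(Pow(x, 2), 4) = Mul(4, Pow(x, 2)))
Mul(Function('J')(Function('u')(2, -2)), -1323) = Mul(Mul(4, Pow(Pow(Add(Pow(2, 2), Pow(-2, 2)), Rational(1, 2)), 2)), -1323) = Mul(Mul(4, Pow(Pow(Add(4, 4), Rational(1, 2)), 2)), -1323) = Mul(Mul(4, Pow(Pow(8, Rational(1, 2)), 2)), -1323) = Mul(Mul(4, Pow(Mul(2, Pow(2, Rational(1, 2))), 2)), -1323) = Mul(Mul(4, 8), -1323) = Mul(32, -1323) = -42336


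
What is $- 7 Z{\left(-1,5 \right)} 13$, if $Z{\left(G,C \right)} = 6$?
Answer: $-546$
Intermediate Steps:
$- 7 Z{\left(-1,5 \right)} 13 = \left(-7\right) 6 \cdot 13 = \left(-42\right) 13 = -546$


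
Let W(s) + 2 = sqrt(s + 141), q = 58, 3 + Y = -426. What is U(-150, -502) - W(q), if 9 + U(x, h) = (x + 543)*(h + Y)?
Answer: -365890 - sqrt(199) ≈ -3.6590e+5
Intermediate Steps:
Y = -429 (Y = -3 - 426 = -429)
U(x, h) = -9 + (-429 + h)*(543 + x) (U(x, h) = -9 + (x + 543)*(h - 429) = -9 + (543 + x)*(-429 + h) = -9 + (-429 + h)*(543 + x))
W(s) = -2 + sqrt(141 + s) (W(s) = -2 + sqrt(s + 141) = -2 + sqrt(141 + s))
U(-150, -502) - W(q) = (-232956 - 429*(-150) + 543*(-502) - 502*(-150)) - (-2 + sqrt(141 + 58)) = (-232956 + 64350 - 272586 + 75300) - (-2 + sqrt(199)) = -365892 + (2 - sqrt(199)) = -365890 - sqrt(199)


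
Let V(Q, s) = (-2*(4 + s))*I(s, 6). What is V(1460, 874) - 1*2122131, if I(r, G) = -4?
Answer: -2115107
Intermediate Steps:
V(Q, s) = 32 + 8*s (V(Q, s) = -2*(4 + s)*(-4) = (-8 - 2*s)*(-4) = 32 + 8*s)
V(1460, 874) - 1*2122131 = (32 + 8*874) - 1*2122131 = (32 + 6992) - 2122131 = 7024 - 2122131 = -2115107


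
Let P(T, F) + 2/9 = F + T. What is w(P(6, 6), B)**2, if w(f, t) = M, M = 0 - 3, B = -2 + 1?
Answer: 9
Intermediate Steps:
B = -1
P(T, F) = -2/9 + F + T (P(T, F) = -2/9 + (F + T) = -2/9 + F + T)
M = -3
w(f, t) = -3
w(P(6, 6), B)**2 = (-3)**2 = 9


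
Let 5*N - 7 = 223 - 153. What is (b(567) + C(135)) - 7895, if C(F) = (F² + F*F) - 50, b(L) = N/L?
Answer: 11544536/405 ≈ 28505.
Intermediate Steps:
N = 77/5 (N = 7/5 + (223 - 153)/5 = 7/5 + (⅕)*70 = 7/5 + 14 = 77/5 ≈ 15.400)
b(L) = 77/(5*L)
C(F) = -50 + 2*F² (C(F) = (F² + F²) - 50 = 2*F² - 50 = -50 + 2*F²)
(b(567) + C(135)) - 7895 = ((77/5)/567 + (-50 + 2*135²)) - 7895 = ((77/5)*(1/567) + (-50 + 2*18225)) - 7895 = (11/405 + (-50 + 36450)) - 7895 = (11/405 + 36400) - 7895 = 14742011/405 - 7895 = 11544536/405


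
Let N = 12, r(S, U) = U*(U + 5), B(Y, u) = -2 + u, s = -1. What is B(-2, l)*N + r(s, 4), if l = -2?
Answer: -12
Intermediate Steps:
r(S, U) = U*(5 + U)
B(-2, l)*N + r(s, 4) = (-2 - 2)*12 + 4*(5 + 4) = -4*12 + 4*9 = -48 + 36 = -12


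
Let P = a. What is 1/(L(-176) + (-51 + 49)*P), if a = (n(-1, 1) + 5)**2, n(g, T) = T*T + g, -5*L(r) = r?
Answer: -5/74 ≈ -0.067568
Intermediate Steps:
L(r) = -r/5
n(g, T) = g + T**2 (n(g, T) = T**2 + g = g + T**2)
a = 25 (a = ((-1 + 1**2) + 5)**2 = ((-1 + 1) + 5)**2 = (0 + 5)**2 = 5**2 = 25)
P = 25
1/(L(-176) + (-51 + 49)*P) = 1/(-1/5*(-176) + (-51 + 49)*25) = 1/(176/5 - 2*25) = 1/(176/5 - 50) = 1/(-74/5) = -5/74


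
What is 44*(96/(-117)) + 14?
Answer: -862/39 ≈ -22.103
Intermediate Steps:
44*(96/(-117)) + 14 = 44*(96*(-1/117)) + 14 = 44*(-32/39) + 14 = -1408/39 + 14 = -862/39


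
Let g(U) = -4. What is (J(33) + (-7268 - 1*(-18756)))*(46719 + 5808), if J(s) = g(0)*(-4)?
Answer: 604270608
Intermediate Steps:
J(s) = 16 (J(s) = -4*(-4) = 16)
(J(33) + (-7268 - 1*(-18756)))*(46719 + 5808) = (16 + (-7268 - 1*(-18756)))*(46719 + 5808) = (16 + (-7268 + 18756))*52527 = (16 + 11488)*52527 = 11504*52527 = 604270608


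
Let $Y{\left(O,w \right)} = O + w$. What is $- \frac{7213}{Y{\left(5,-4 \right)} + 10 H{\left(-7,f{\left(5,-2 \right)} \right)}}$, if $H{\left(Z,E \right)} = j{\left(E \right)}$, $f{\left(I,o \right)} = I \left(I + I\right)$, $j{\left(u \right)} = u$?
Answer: $- \frac{7213}{501} \approx -14.397$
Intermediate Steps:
$f{\left(I,o \right)} = 2 I^{2}$ ($f{\left(I,o \right)} = I 2 I = 2 I^{2}$)
$H{\left(Z,E \right)} = E$
$- \frac{7213}{Y{\left(5,-4 \right)} + 10 H{\left(-7,f{\left(5,-2 \right)} \right)}} = - \frac{7213}{\left(5 - 4\right) + 10 \cdot 2 \cdot 5^{2}} = - \frac{7213}{1 + 10 \cdot 2 \cdot 25} = - \frac{7213}{1 + 10 \cdot 50} = - \frac{7213}{1 + 500} = - \frac{7213}{501}$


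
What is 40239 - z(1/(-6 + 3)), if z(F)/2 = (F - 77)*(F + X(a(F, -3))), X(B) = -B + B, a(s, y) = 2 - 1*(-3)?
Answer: 361687/9 ≈ 40187.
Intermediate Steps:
a(s, y) = 5 (a(s, y) = 2 + 3 = 5)
X(B) = 0
z(F) = 2*F*(-77 + F) (z(F) = 2*((F - 77)*(F + 0)) = 2*((-77 + F)*F) = 2*(F*(-77 + F)) = 2*F*(-77 + F))
40239 - z(1/(-6 + 3)) = 40239 - 2*1/(-6 + 3)*(-77 + 1/(-6 + 3)) = 40239 - 2*1/(-3)*(-77 + 1/(-3)) = 40239 - 2*1*(-⅓)*(-77 + 1*(-⅓)) = 40239 - 2*(-1)*(-77 - ⅓)/3 = 40239 - 2*(-1)*(-232)/(3*3) = 40239 - 1*464/9 = 40239 - 464/9 = 361687/9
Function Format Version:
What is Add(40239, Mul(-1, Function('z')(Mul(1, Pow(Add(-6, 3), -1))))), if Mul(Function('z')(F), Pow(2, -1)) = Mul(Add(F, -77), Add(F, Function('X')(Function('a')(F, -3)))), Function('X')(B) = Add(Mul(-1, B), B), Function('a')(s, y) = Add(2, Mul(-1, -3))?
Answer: Rational(361687, 9) ≈ 40187.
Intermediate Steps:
Function('a')(s, y) = 5 (Function('a')(s, y) = Add(2, 3) = 5)
Function('X')(B) = 0
Function('z')(F) = Mul(2, F, Add(-77, F)) (Function('z')(F) = Mul(2, Mul(Add(F, -77), Add(F, 0))) = Mul(2, Mul(Add(-77, F), F)) = Mul(2, Mul(F, Add(-77, F))) = Mul(2, F, Add(-77, F)))
Add(40239, Mul(-1, Function('z')(Mul(1, Pow(Add(-6, 3), -1))))) = Add(40239, Mul(-1, Mul(2, Mul(1, Pow(Add(-6, 3), -1)), Add(-77, Mul(1, Pow(Add(-6, 3), -1)))))) = Add(40239, Mul(-1, Mul(2, Mul(1, Pow(-3, -1)), Add(-77, Mul(1, Pow(-3, -1)))))) = Add(40239, Mul(-1, Mul(2, Mul(1, Rational(-1, 3)), Add(-77, Mul(1, Rational(-1, 3)))))) = Add(40239, Mul(-1, Mul(2, Rational(-1, 3), Add(-77, Rational(-1, 3))))) = Add(40239, Mul(-1, Mul(2, Rational(-1, 3), Rational(-232, 3)))) = Add(40239, Mul(-1, Rational(464, 9))) = Add(40239, Rational(-464, 9)) = Rational(361687, 9)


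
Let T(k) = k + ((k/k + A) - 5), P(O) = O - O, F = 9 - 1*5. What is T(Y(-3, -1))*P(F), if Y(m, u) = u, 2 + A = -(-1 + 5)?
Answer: 0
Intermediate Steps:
A = -6 (A = -2 - (-1 + 5) = -2 - 1*4 = -2 - 4 = -6)
F = 4 (F = 9 - 5 = 4)
P(O) = 0
T(k) = -10 + k (T(k) = k + ((k/k - 6) - 5) = k + ((1 - 6) - 5) = k + (-5 - 5) = k - 10 = -10 + k)
T(Y(-3, -1))*P(F) = (-10 - 1)*0 = -11*0 = 0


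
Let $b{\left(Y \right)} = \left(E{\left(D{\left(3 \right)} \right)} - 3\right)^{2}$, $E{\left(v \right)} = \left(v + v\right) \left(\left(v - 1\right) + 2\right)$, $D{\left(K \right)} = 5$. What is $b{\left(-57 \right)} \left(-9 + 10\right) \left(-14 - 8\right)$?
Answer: $-71478$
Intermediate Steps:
$E{\left(v \right)} = 2 v \left(1 + v\right)$ ($E{\left(v \right)} = 2 v \left(\left(-1 + v\right) + 2\right) = 2 v \left(1 + v\right)$)
$b{\left(Y \right)} = 3249$ ($b{\left(Y \right)} = \left(2 \cdot 5 \left(1 + 5\right) - 3\right)^{2} = \left(2 \cdot 5 \cdot 6 - 3\right)^{2} = \left(60 - 3\right)^{2} = 57^{2} = 3249$)
$b{\left(-57 \right)} \left(-9 + 10\right) \left(-14 - 8\right) = 3249 \left(-9 + 10\right) \left(-14 - 8\right) = 3249 \cdot 1 \left(-22\right) = 3249 \left(-22\right) = -71478$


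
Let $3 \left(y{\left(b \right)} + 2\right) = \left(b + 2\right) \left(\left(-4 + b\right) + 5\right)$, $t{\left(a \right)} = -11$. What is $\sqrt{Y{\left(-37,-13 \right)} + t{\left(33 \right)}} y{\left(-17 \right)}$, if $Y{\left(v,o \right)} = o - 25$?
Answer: $546 i \approx 546.0 i$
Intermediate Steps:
$Y{\left(v,o \right)} = -25 + o$
$y{\left(b \right)} = -2 + \frac{\left(1 + b\right) \left(2 + b\right)}{3}$ ($y{\left(b \right)} = -2 + \frac{\left(b + 2\right) \left(\left(-4 + b\right) + 5\right)}{3} = -2 + \frac{\left(2 + b\right) \left(1 + b\right)}{3} = -2 + \frac{\left(1 + b\right) \left(2 + b\right)}{3}$)
$\sqrt{Y{\left(-37,-13 \right)} + t{\left(33 \right)}} y{\left(-17 \right)} = \sqrt{\left(-25 - 13\right) - 11} \left(- \frac{4}{3} - 17 + \frac{\left(-17\right)^{2}}{3}\right) = \sqrt{-38 - 11} \left(- \frac{4}{3} - 17 + \frac{1}{3} \cdot 289\right) = \sqrt{-49} \left(- \frac{4}{3} - 17 + \frac{289}{3}\right) = 7 i 78 = 546 i$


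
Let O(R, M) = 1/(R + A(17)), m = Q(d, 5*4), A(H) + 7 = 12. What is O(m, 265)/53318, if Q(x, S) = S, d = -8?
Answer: 1/1332950 ≈ 7.5022e-7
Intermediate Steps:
A(H) = 5 (A(H) = -7 + 12 = 5)
m = 20 (m = 5*4 = 20)
O(R, M) = 1/(5 + R) (O(R, M) = 1/(R + 5) = 1/(5 + R))
O(m, 265)/53318 = 1/((5 + 20)*53318) = (1/53318)/25 = (1/25)*(1/53318) = 1/1332950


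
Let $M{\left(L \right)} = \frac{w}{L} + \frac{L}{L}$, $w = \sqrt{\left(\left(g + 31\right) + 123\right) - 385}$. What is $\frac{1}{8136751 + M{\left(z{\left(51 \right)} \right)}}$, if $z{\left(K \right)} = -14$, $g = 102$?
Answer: $\frac{1594803392}{12976519689462913} + \frac{14 i \sqrt{129}}{12976519689462913} \approx 1.229 \cdot 10^{-7} + 1.2254 \cdot 10^{-14} i$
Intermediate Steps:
$w = i \sqrt{129}$ ($w = \sqrt{\left(\left(102 + 31\right) + 123\right) - 385} = \sqrt{\left(133 + 123\right) - 385} = \sqrt{256 - 385} = \sqrt{-129} = i \sqrt{129} \approx 11.358 i$)
$M{\left(L \right)} = 1 + \frac{i \sqrt{129}}{L}$ ($M{\left(L \right)} = \frac{i \sqrt{129}}{L} + \frac{L}{L} = \frac{i \sqrt{129}}{L} + 1 = 1 + \frac{i \sqrt{129}}{L}$)
$\frac{1}{8136751 + M{\left(z{\left(51 \right)} \right)}} = \frac{1}{8136751 + \frac{-14 + i \sqrt{129}}{-14}} = \frac{1}{8136751 - \frac{-14 + i \sqrt{129}}{14}} = \frac{1}{8136751 + \left(1 - \frac{i \sqrt{129}}{14}\right)} = \frac{1}{8136752 - \frac{i \sqrt{129}}{14}}$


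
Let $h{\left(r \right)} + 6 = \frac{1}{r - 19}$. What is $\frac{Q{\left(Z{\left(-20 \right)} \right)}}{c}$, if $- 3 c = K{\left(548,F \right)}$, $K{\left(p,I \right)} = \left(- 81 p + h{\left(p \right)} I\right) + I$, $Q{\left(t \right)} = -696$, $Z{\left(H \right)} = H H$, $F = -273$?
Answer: $- \frac{46023}{948310} \approx -0.048532$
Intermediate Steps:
$h{\left(r \right)} = -6 + \frac{1}{-19 + r}$ ($h{\left(r \right)} = -6 + \frac{1}{r - 19} = -6 + \frac{1}{-19 + r}$)
$Z{\left(H \right)} = H^{2}$
$K{\left(p,I \right)} = I - 81 p + \frac{I \left(115 - 6 p\right)}{-19 + p}$ ($K{\left(p,I \right)} = \left(- 81 p + \frac{115 - 6 p}{-19 + p} I\right) + I = \left(- 81 p + \frac{I \left(115 - 6 p\right)}{-19 + p}\right) + I = I - 81 p + \frac{I \left(115 - 6 p\right)}{-19 + p}$)
$c = \frac{7586480}{529}$ ($c = - \frac{\frac{1}{-19 + 548} \left(\left(-19 + 548\right) \left(-273 - 44388\right) - - 273 \left(-115 + 6 \cdot 548\right)\right)}{3} = - \frac{\frac{1}{529} \left(529 \left(-273 - 44388\right) - - 273 \left(-115 + 3288\right)\right)}{3} = - \frac{\frac{1}{529} \left(529 \left(-44661\right) - \left(-273\right) 3173\right)}{3} = - \frac{\frac{1}{529} \left(-23625669 + 866229\right)}{3} = - \frac{\frac{1}{529} \left(-22759440\right)}{3} = \left(- \frac{1}{3}\right) \left(- \frac{22759440}{529}\right) = \frac{7586480}{529} \approx 14341.0$)
$\frac{Q{\left(Z{\left(-20 \right)} \right)}}{c} = - \frac{696}{\frac{7586480}{529}} = \left(-696\right) \frac{529}{7586480} = - \frac{46023}{948310}$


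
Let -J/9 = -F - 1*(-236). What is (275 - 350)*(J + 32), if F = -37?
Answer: 181875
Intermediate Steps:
J = -2457 (J = -9*(-1*(-37) - 1*(-236)) = -9*(37 + 236) = -9*273 = -2457)
(275 - 350)*(J + 32) = (275 - 350)*(-2457 + 32) = -75*(-2425) = 181875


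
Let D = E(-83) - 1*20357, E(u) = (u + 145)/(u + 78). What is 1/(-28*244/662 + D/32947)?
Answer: -54527285/596446117 ≈ -0.091420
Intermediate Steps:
E(u) = (145 + u)/(78 + u)
D = -101847/5 (D = (145 - 83)/(78 - 83) - 1*20357 = 62/(-5) - 20357 = -⅕*62 - 20357 = -62/5 - 20357 = -101847/5 ≈ -20369.)
1/(-28*244/662 + D/32947) = 1/(-28*244/662 - 101847/5/32947) = 1/(-6832*1/662 - 101847/5*1/32947) = 1/(-3416/331 - 101847/164735) = 1/(-596446117/54527285) = -54527285/596446117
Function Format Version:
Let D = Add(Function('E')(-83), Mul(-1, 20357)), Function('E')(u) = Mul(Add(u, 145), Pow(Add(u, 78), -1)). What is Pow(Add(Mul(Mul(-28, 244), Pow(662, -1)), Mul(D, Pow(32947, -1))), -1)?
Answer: Rational(-54527285, 596446117) ≈ -0.091420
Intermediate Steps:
Function('E')(u) = Mul(Pow(Add(78, u), -1), Add(145, u)) (Function('E')(u) = Mul(Add(145, u), Pow(Add(78, u), -1)) = Mul(Pow(Add(78, u), -1), Add(145, u)))
D = Rational(-101847, 5) (D = Add(Mul(Pow(Add(78, -83), -1), Add(145, -83)), Mul(-1, 20357)) = Add(Mul(Pow(-5, -1), 62), -20357) = Add(Mul(Rational(-1, 5), 62), -20357) = Add(Rational(-62, 5), -20357) = Rational(-101847, 5) ≈ -20369.)
Pow(Add(Mul(Mul(-28, 244), Pow(662, -1)), Mul(D, Pow(32947, -1))), -1) = Pow(Add(Mul(Mul(-28, 244), Pow(662, -1)), Mul(Rational(-101847, 5), Pow(32947, -1))), -1) = Pow(Add(Mul(-6832, Rational(1, 662)), Mul(Rational(-101847, 5), Rational(1, 32947))), -1) = Pow(Add(Rational(-3416, 331), Rational(-101847, 164735)), -1) = Pow(Rational(-596446117, 54527285), -1) = Rational(-54527285, 596446117)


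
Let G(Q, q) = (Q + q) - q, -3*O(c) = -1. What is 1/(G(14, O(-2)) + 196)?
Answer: 1/210 ≈ 0.0047619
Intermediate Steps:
O(c) = ⅓ (O(c) = -⅓*(-1) = ⅓)
G(Q, q) = Q
1/(G(14, O(-2)) + 196) = 1/(14 + 196) = 1/210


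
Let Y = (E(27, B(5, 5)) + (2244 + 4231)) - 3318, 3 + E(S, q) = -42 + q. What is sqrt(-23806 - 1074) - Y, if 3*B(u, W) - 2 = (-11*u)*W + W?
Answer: -9068/3 + 4*I*sqrt(1555) ≈ -3022.7 + 157.73*I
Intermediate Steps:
B(u, W) = 2/3 + W/3 - 11*W*u/3 (B(u, W) = 2/3 + ((-11*u)*W + W)/3 = 2/3 + (-11*W*u + W)/3 = 2/3 + (W - 11*W*u)/3 = 2/3 + (W/3 - 11*W*u/3) = 2/3 + W/3 - 11*W*u/3)
E(S, q) = -45 + q (E(S, q) = -3 + (-42 + q) = -45 + q)
Y = 9068/3 (Y = ((-45 + (2/3 + (1/3)*5 - 11/3*5*5)) + (2244 + 4231)) - 3318 = ((-45 + (2/3 + 5/3 - 275/3)) + 6475) - 3318 = ((-45 - 268/3) + 6475) - 3318 = (-403/3 + 6475) - 3318 = 19022/3 - 3318 = 9068/3 ≈ 3022.7)
sqrt(-23806 - 1074) - Y = sqrt(-23806 - 1074) - 1*9068/3 = sqrt(-24880) - 9068/3 = 4*I*sqrt(1555) - 9068/3 = -9068/3 + 4*I*sqrt(1555)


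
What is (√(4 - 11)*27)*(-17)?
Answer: -459*I*√7 ≈ -1214.4*I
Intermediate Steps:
(√(4 - 11)*27)*(-17) = (√(-7)*27)*(-17) = ((I*√7)*27)*(-17) = (27*I*√7)*(-17) = -459*I*√7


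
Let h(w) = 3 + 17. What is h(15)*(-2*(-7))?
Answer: 280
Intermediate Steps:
h(w) = 20
h(15)*(-2*(-7)) = 20*(-2*(-7)) = 20*14 = 280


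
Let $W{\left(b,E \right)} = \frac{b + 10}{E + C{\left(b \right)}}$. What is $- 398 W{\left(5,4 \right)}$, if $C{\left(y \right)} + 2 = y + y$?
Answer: $- \frac{995}{2} \approx -497.5$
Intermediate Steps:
$C{\left(y \right)} = -2 + 2 y$ ($C{\left(y \right)} = -2 + \left(y + y\right) = -2 + 2 y$)
$W{\left(b,E \right)} = \frac{10 + b}{-2 + E + 2 b}$ ($W{\left(b,E \right)} = \frac{b + 10}{E + \left(-2 + 2 b\right)} = \frac{10 + b}{-2 + E + 2 b}$)
$- 398 W{\left(5,4 \right)} = - 398 \frac{10 + 5}{-2 + 4 + 2 \cdot 5} = - 398 \frac{1}{-2 + 4 + 10} \cdot 15 = - 398 \cdot \frac{1}{12} \cdot 15 = \left(-398\right) \frac{5}{4} = - \frac{995}{2}$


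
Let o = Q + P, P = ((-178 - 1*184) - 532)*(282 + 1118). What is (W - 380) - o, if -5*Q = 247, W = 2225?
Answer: 6267472/5 ≈ 1.2535e+6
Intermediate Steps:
Q = -247/5 (Q = -⅕*247 = -247/5 ≈ -49.400)
P = -1251600 (P = ((-178 - 184) - 532)*1400 = (-362 - 532)*1400 = -894*1400 = -1251600)
o = -6258247/5 (o = -247/5 - 1251600 = -6258247/5 ≈ -1.2517e+6)
(W - 380) - o = (2225 - 380) - 1*(-6258247/5) = 1845 + 6258247/5 = 6267472/5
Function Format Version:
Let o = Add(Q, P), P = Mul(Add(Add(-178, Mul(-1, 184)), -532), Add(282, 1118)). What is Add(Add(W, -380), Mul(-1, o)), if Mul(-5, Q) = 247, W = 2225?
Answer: Rational(6267472, 5) ≈ 1.2535e+6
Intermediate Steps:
Q = Rational(-247, 5) (Q = Mul(Rational(-1, 5), 247) = Rational(-247, 5) ≈ -49.400)
P = -1251600 (P = Mul(Add(Add(-178, -184), -532), 1400) = Mul(Add(-362, -532), 1400) = Mul(-894, 1400) = -1251600)
o = Rational(-6258247, 5) (o = Add(Rational(-247, 5), -1251600) = Rational(-6258247, 5) ≈ -1.2517e+6)
Add(Add(W, -380), Mul(-1, o)) = Add(Add(2225, -380), Mul(-1, Rational(-6258247, 5))) = Add(1845, Rational(6258247, 5)) = Rational(6267472, 5)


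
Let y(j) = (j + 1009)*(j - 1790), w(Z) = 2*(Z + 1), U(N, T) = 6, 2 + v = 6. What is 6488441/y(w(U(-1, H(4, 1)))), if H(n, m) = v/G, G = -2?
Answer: -6488441/1816848 ≈ -3.5713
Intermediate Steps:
v = 4 (v = -2 + 6 = 4)
H(n, m) = -2 (H(n, m) = 4/(-2) = 4*(-1/2) = -2)
w(Z) = 2 + 2*Z (w(Z) = 2*(1 + Z) = 2 + 2*Z)
y(j) = (-1790 + j)*(1009 + j) (y(j) = (1009 + j)*(-1790 + j) = (-1790 + j)*(1009 + j))
6488441/y(w(U(-1, H(4, 1)))) = 6488441/(-1806110 + (2 + 2*6)**2 - 781*(2 + 2*6)) = 6488441/(-1806110 + (2 + 12)**2 - 781*(2 + 12)) = 6488441/(-1806110 + 14**2 - 781*14) = 6488441/(-1806110 + 196 - 10934) = 6488441/(-1816848) = 6488441*(-1/1816848) = -6488441/1816848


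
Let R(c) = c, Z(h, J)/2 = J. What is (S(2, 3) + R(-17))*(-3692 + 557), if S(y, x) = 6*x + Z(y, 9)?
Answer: -59565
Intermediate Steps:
Z(h, J) = 2*J
S(y, x) = 18 + 6*x (S(y, x) = 6*x + 2*9 = 6*x + 18 = 18 + 6*x)
(S(2, 3) + R(-17))*(-3692 + 557) = ((18 + 6*3) - 17)*(-3692 + 557) = ((18 + 18) - 17)*(-3135) = (36 - 17)*(-3135) = 19*(-3135) = -59565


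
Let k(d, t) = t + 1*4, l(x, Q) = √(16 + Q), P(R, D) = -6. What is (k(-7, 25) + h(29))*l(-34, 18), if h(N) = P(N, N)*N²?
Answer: -5017*√34 ≈ -29254.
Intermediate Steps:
k(d, t) = 4 + t (k(d, t) = t + 4 = 4 + t)
h(N) = -6*N²
(k(-7, 25) + h(29))*l(-34, 18) = ((4 + 25) - 6*29²)*√(16 + 18) = (29 - 6*841)*√34 = (29 - 5046)*√34 = -5017*√34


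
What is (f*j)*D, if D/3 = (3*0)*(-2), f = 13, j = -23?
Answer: 0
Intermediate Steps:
D = 0 (D = 3*((3*0)*(-2)) = 3*(0*(-2)) = 3*0 = 0)
(f*j)*D = (13*(-23))*0 = -299*0 = 0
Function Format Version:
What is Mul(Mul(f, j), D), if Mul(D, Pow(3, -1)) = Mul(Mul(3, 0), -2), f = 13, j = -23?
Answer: 0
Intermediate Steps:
D = 0 (D = Mul(3, Mul(Mul(3, 0), -2)) = Mul(3, Mul(0, -2)) = Mul(3, 0) = 0)
Mul(Mul(f, j), D) = Mul(Mul(13, -23), 0) = Mul(-299, 0) = 0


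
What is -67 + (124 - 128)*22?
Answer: -155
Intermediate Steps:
-67 + (124 - 128)*22 = -67 - 4*22 = -67 - 88 = -155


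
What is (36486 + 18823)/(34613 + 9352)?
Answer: 55309/43965 ≈ 1.2580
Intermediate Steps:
(36486 + 18823)/(34613 + 9352) = 55309/43965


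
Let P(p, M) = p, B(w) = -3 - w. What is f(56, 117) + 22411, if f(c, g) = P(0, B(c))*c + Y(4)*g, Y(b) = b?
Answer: 22879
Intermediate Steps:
f(c, g) = 4*g (f(c, g) = 0*c + 4*g = 0 + 4*g = 4*g)
f(56, 117) + 22411 = 4*117 + 22411 = 468 + 22411 = 22879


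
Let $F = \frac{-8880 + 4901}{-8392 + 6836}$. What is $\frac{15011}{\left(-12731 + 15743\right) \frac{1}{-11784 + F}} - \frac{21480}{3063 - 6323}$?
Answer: $- \frac{44849392280797}{763927536} \approx -58709.0$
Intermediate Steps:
$F = \frac{3979}{1556}$ ($F = - \frac{3979}{-1556} = \left(-3979\right) \left(- \frac{1}{1556}\right) = \frac{3979}{1556} \approx 2.5572$)
$\frac{15011}{\left(-12731 + 15743\right) \frac{1}{-11784 + F}} - \frac{21480}{3063 - 6323} = \frac{15011}{\left(-12731 + 15743\right) \frac{1}{-11784 + \frac{3979}{1556}}} - \frac{21480}{3063 - 6323} = \frac{15011}{3012 \frac{1}{- \frac{18331925}{1556}}} - \frac{21480}{3063 - 6323} = \frac{15011}{3012 \left(- \frac{1556}{18331925}\right)} - \frac{21480}{-3260} = \frac{15011}{- \frac{4686672}{18331925}} - - \frac{1074}{163} = 15011 \left(- \frac{18331925}{4686672}\right) + \frac{1074}{163} = - \frac{275180526175}{4686672} + \frac{1074}{163} = - \frac{44849392280797}{763927536}$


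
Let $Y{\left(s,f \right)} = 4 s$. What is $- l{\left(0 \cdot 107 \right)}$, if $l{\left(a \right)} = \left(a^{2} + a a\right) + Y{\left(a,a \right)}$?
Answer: $0$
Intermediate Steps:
$l{\left(a \right)} = 2 a^{2} + 4 a$ ($l{\left(a \right)} = \left(a^{2} + a a\right) + 4 a = \left(a^{2} + a^{2}\right) + 4 a = 2 a^{2} + 4 a$)
$- l{\left(0 \cdot 107 \right)} = - 2 \cdot 0 \cdot 107 \left(2 + 0 \cdot 107\right) = - 2 \cdot 0 \left(2 + 0\right) = - 2 \cdot 0 \cdot 2 = \left(-1\right) 0 = 0$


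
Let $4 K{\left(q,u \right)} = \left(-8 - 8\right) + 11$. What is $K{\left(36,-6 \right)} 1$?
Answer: $- \frac{5}{4} \approx -1.25$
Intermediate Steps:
$K{\left(q,u \right)} = - \frac{5}{4}$ ($K{\left(q,u \right)} = \frac{\left(-8 - 8\right) + 11}{4} = \frac{-16 + 11}{4} = \frac{1}{4} \left(-5\right) = - \frac{5}{4}$)
$K{\left(36,-6 \right)} 1 = \left(- \frac{5}{4}\right) 1 = - \frac{5}{4}$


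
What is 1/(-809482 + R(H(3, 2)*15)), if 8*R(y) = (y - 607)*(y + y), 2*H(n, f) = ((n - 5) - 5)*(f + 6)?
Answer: -1/701647 ≈ -1.4252e-6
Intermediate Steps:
H(n, f) = (-10 + n)*(6 + f)/2 (H(n, f) = (((n - 5) - 5)*(f + 6))/2 = (((-5 + n) - 5)*(6 + f))/2 = ((-10 + n)*(6 + f))/2 = (-10 + n)*(6 + f)/2)
R(y) = y*(-607 + y)/4 (R(y) = ((y - 607)*(y + y))/8 = ((-607 + y)*(2*y))/8 = (2*y*(-607 + y))/8 = y*(-607 + y)/4)
1/(-809482 + R(H(3, 2)*15)) = 1/(-809482 + ((-30 - 5*2 + 3*3 + (1/2)*2*3)*15)*(-607 + (-30 - 5*2 + 3*3 + (1/2)*2*3)*15)/4) = 1/(-809482 + ((-30 - 10 + 9 + 3)*15)*(-607 + (-30 - 10 + 9 + 3)*15)/4) = 1/(-809482 + (-28*15)*(-607 - 28*15)/4) = 1/(-809482 + (1/4)*(-420)*(-607 - 420)) = 1/(-809482 + (1/4)*(-420)*(-1027)) = 1/(-809482 + 107835) = 1/(-701647) = -1/701647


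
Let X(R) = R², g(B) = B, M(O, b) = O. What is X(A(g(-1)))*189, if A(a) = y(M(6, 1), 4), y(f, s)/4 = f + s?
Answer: 302400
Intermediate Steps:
y(f, s) = 4*f + 4*s (y(f, s) = 4*(f + s) = 4*f + 4*s)
A(a) = 40 (A(a) = 4*6 + 4*4 = 24 + 16 = 40)
X(A(g(-1)))*189 = 40²*189 = 1600*189 = 302400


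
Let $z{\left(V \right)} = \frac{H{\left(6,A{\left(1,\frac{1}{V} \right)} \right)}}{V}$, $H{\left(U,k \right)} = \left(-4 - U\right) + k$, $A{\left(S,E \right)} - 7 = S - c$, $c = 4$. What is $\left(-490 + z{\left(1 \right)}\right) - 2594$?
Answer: $-3090$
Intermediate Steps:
$A{\left(S,E \right)} = 3 + S$ ($A{\left(S,E \right)} = 7 + \left(S - 4\right) = 7 + \left(-4 + S\right) = 3 + S$)
$H{\left(U,k \right)} = -4 + k - U$
$z{\left(V \right)} = - \frac{6}{V}$ ($z{\left(V \right)} = \frac{-4 + \left(3 + 1\right) - 6}{V} = \frac{-4 + 4 - 6}{V} = - \frac{6}{V}$)
$\left(-490 + z{\left(1 \right)}\right) - 2594 = \left(-490 - \frac{6}{1}\right) - 2594 = \left(-490 - 6\right) - 2594 = -496 - 2594 = -3090$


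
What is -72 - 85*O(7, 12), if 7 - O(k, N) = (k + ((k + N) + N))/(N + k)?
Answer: -497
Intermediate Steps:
O(k, N) = 7 - (2*N + 2*k)/(N + k) (O(k, N) = 7 - (k + ((k + N) + N))/(N + k) = 7 - (k + ((N + k) + N))/(N + k) = 7 - (k + (k + 2*N))/(N + k) = 7 - (2*N + 2*k)/(N + k))
-72 - 85*O(7, 12) = -72 - 85*5 = -72 - 425 = -497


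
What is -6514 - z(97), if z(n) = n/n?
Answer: -6515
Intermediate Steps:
z(n) = 1
-6514 - z(97) = -6514 - 1*1 = -6514 - 1 = -6515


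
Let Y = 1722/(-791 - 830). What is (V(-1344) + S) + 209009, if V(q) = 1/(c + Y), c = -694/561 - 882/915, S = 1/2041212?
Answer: 193075700287389158593/923768753323764 ≈ 2.0901e+5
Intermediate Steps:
S = 1/2041212 ≈ 4.8990e-7
Y = -1722/1621 (Y = 1722/(-1621) = 1722*(-1/1621) = -1722/1621 ≈ -1.0623)
c = -376604/171105 (c = -694*1/561 - 882*1/915 = -694/561 - 294/305 = -376604/171105 ≈ -2.2010)
V(q) = -277361205/905117894 (V(q) = 1/(-376604/171105 - 1722/1621) = 1/(-905117894/277361205) = -277361205/905117894)
(V(-1344) + S) + 209009 = (-277361205/905117894 + 1/2041212) + 209009 = -283076057431283/923768753323764 + 209009 = 193075700287389158593/923768753323764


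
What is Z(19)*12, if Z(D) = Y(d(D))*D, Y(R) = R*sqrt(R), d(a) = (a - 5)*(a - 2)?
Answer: 54264*sqrt(238) ≈ 8.3714e+5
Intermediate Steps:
d(a) = (-5 + a)*(-2 + a)
Y(R) = R**(3/2)
Z(D) = D*(10 + D**2 - 7*D)**(3/2) (Z(D) = (10 + D**2 - 7*D)**(3/2)*D = D*(10 + D**2 - 7*D)**(3/2))
Z(19)*12 = (19*(10 + 19**2 - 7*19)**(3/2))*12 = (19*(10 + 361 - 133)**(3/2))*12 = (19*238**(3/2))*12 = (19*(238*sqrt(238)))*12 = (4522*sqrt(238))*12 = 54264*sqrt(238)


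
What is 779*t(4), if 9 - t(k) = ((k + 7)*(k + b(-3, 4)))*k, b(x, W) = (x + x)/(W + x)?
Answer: 75563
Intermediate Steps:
b(x, W) = 2*x/(W + x) (b(x, W) = (2*x)/(W + x) = 2*x/(W + x))
t(k) = 9 - k*(-6 + k)*(7 + k) (t(k) = 9 - (k + 7)*(k + 2*(-3)/(4 - 3))*k = 9 - (7 + k)*(k + 2*(-3)/1)*k = 9 - (7 + k)*(k + 2*(-3)*1)*k = 9 - (7 + k)*(k - 6)*k = 9 - (7 + k)*(-6 + k)*k = 9 - (-6 + k)*(7 + k)*k = 9 - k*(-6 + k)*(7 + k))
779*t(4) = 779*(9 - 1*4² - 1*4³ + 42*4) = 779*(9 - 1*16 - 1*64 + 168) = 779*(9 - 16 - 64 + 168) = 779*97 = 75563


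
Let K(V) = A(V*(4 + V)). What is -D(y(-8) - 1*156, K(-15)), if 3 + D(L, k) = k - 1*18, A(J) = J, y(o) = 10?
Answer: -144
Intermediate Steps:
K(V) = V*(4 + V)
D(L, k) = -21 + k (D(L, k) = -3 + (k - 1*18) = -3 + (k - 18) = -3 + (-18 + k) = -21 + k)
-D(y(-8) - 1*156, K(-15)) = -(-21 - 15*(4 - 15)) = -(-21 - 15*(-11)) = -(-21 + 165) = -1*144 = -144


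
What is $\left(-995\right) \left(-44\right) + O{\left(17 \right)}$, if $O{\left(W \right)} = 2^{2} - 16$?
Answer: $43768$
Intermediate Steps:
$O{\left(W \right)} = -12$ ($O{\left(W \right)} = 4 - 16 = -12$)
$\left(-995\right) \left(-44\right) + O{\left(17 \right)} = \left(-995\right) \left(-44\right) - 12 = 43780 - 12 = 43768$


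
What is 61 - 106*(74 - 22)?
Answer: -5451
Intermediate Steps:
61 - 106*(74 - 22) = 61 - 106*52 = 61 - 5512 = -5451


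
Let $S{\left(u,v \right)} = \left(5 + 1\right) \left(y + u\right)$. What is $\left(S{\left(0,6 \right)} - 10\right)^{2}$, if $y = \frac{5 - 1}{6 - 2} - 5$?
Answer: $1156$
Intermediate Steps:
$y = -4$ ($y = \frac{4}{4} - 5 = 4 \cdot \frac{1}{4} - 5 = 1 - 5 = -4$)
$S{\left(u,v \right)} = -24 + 6 u$ ($S{\left(u,v \right)} = \left(5 + 1\right) \left(-4 + u\right) = 6 \left(-4 + u\right) = -24 + 6 u$)
$\left(S{\left(0,6 \right)} - 10\right)^{2} = \left(\left(-24 + 6 \cdot 0\right) - 10\right)^{2} = \left(\left(-24 + 0\right) - 10\right)^{2} = \left(-24 - 10\right)^{2} = \left(-34\right)^{2} = 1156$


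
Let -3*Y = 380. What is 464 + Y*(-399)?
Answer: 51004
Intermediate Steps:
Y = -380/3 (Y = -⅓*380 = -380/3 ≈ -126.67)
464 + Y*(-399) = 464 - 380/3*(-399) = 464 + 50540 = 51004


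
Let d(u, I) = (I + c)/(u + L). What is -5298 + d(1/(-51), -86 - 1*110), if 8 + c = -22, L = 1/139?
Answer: 567945/44 ≈ 12908.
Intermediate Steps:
L = 1/139 ≈ 0.0071942
c = -30 (c = -8 - 22 = -30)
d(u, I) = (-30 + I)/(1/139 + u) (d(u, I) = (I - 30)/(u + 1/139) = (-30 + I)/(1/139 + u))
-5298 + d(1/(-51), -86 - 1*110) = -5298 + 139*(-30 + (-86 - 1*110))/(1 + 139/(-51)) = -5298 + 139*(-30 + (-86 - 110))/(1 + 139*(-1/51)) = -5298 + 139*(-30 - 196)/(1 - 139/51) = -5298 + 139*(-226)/(-88/51) = -5298 + 139*(-51/88)*(-226) = -5298 + 801057/44 = 567945/44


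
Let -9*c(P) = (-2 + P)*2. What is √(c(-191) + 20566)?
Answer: 2*√46370/3 ≈ 143.56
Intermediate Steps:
c(P) = 4/9 - 2*P/9 (c(P) = -(-2 + P)*2/9 = -(-4 + 2*P)/9 = 4/9 - 2*P/9)
√(c(-191) + 20566) = √((4/9 - 2/9*(-191)) + 20566) = √((4/9 + 382/9) + 20566) = √(386/9 + 20566) = √(185480/9) = 2*√46370/3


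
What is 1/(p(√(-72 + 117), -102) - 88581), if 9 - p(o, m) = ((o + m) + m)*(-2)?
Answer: -1483/131957337 - √5/1319573370 ≈ -1.1240e-5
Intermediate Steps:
p(o, m) = 9 + 2*o + 4*m (p(o, m) = 9 - ((o + m) + m)*(-2) = 9 - ((m + o) + m)*(-2) = 9 - (o + 2*m)*(-2) = 9 - (-4*m - 2*o) = 9 + (2*o + 4*m) = 9 + 2*o + 4*m)
1/(p(√(-72 + 117), -102) - 88581) = 1/((9 + 2*√(-72 + 117) + 4*(-102)) - 88581) = 1/((9 + 2*√45 - 408) - 88581) = 1/((9 + 2*(3*√5) - 408) - 88581) = 1/((9 + 6*√5 - 408) - 88581) = 1/((-399 + 6*√5) - 88581) = 1/(-88980 + 6*√5)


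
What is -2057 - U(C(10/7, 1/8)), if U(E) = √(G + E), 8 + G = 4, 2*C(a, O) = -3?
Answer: -2057 - I*√22/2 ≈ -2057.0 - 2.3452*I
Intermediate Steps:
C(a, O) = -3/2 (C(a, O) = (½)*(-3) = -3/2)
G = -4 (G = -8 + 4 = -4)
U(E) = √(-4 + E)
-2057 - U(C(10/7, 1/8)) = -2057 - √(-4 - 3/2) = -2057 - √(-11/2) = -2057 - I*√22/2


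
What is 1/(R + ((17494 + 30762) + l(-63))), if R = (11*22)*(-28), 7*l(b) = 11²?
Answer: 7/290481 ≈ 2.4098e-5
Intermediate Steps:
l(b) = 121/7 (l(b) = (⅐)*11² = (⅐)*121 = 121/7)
R = -6776 (R = 242*(-28) = -6776)
1/(R + ((17494 + 30762) + l(-63))) = 1/(-6776 + ((17494 + 30762) + 121/7)) = 1/(-6776 + (48256 + 121/7)) = 1/(-6776 + 337913/7) = 1/(290481/7) = 7/290481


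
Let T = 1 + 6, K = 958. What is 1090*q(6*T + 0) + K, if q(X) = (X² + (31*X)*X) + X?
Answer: 61575058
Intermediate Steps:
T = 7
q(X) = X + 32*X² (q(X) = (X² + 31*X²) + X = 32*X² + X = X + 32*X²)
1090*q(6*T + 0) + K = 1090*((6*7 + 0)*(1 + 32*(6*7 + 0))) + 958 = 1090*((42 + 0)*(1 + 32*(42 + 0))) + 958 = 1090*(42*(1 + 32*42)) + 958 = 1090*(42*(1 + 1344)) + 958 = 1090*(42*1345) + 958 = 1090*56490 + 958 = 61574100 + 958 = 61575058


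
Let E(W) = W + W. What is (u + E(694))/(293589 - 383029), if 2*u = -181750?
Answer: 89487/89440 ≈ 1.0005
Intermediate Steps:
u = -90875 (u = (1/2)*(-181750) = -90875)
E(W) = 2*W
(u + E(694))/(293589 - 383029) = (-90875 + 2*694)/(293589 - 383029) = (-90875 + 1388)/(-89440) = -89487*(-1/89440) = 89487/89440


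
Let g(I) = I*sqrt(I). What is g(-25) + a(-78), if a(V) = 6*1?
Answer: 6 - 125*I ≈ 6.0 - 125.0*I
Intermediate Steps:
a(V) = 6
g(I) = I**(3/2)
g(-25) + a(-78) = (-25)**(3/2) + 6 = -125*I + 6 = 6 - 125*I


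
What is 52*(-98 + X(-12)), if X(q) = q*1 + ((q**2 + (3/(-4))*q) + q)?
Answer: 1612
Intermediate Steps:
X(q) = q**2 + 5*q/4 (X(q) = q + ((q**2 + (3*(-1/4))*q) + q) = q + ((q**2 - 3*q/4) + q) = q + (q**2 + q/4) = q**2 + 5*q/4)
52*(-98 + X(-12)) = 52*(-98 + (1/4)*(-12)*(5 + 4*(-12))) = 52*(-98 + (1/4)*(-12)*(5 - 48)) = 52*(-98 + (1/4)*(-12)*(-43)) = 52*(-98 + 129) = 52*31 = 1612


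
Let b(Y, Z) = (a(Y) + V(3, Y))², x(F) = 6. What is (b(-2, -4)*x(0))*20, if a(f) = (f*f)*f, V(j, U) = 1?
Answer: 5880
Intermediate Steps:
a(f) = f³ (a(f) = f²*f = f³)
b(Y, Z) = (1 + Y³)² (b(Y, Z) = (Y³ + 1)² = (1 + Y³)²)
(b(-2, -4)*x(0))*20 = ((1 + (-2)³)²*6)*20 = ((1 - 8)²*6)*20 = ((-7)²*6)*20 = (49*6)*20 = 294*20 = 5880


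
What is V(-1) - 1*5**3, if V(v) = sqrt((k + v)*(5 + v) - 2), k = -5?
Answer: -125 + I*sqrt(26) ≈ -125.0 + 5.099*I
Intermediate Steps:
V(v) = sqrt(-2 + (-5 + v)*(5 + v)) (V(v) = sqrt((-5 + v)*(5 + v) - 2) = sqrt(-2 + (-5 + v)*(5 + v)))
V(-1) - 1*5**3 = sqrt(-27 + (-1)**2) - 1*5**3 = sqrt(-27 + 1) - 1*125 = sqrt(-26) - 125 = I*sqrt(26) - 125 = -125 + I*sqrt(26)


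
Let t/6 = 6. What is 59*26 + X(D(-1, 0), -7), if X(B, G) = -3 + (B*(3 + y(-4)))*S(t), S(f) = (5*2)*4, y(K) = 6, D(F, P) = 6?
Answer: 3691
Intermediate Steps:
t = 36 (t = 6*6 = 36)
S(f) = 40 (S(f) = 10*4 = 40)
X(B, G) = -3 + 360*B (X(B, G) = -3 + (B*(3 + 6))*40 = -3 + (B*9)*40 = -3 + (9*B)*40 = -3 + 360*B)
59*26 + X(D(-1, 0), -7) = 59*26 + (-3 + 360*6) = 1534 + (-3 + 2160) = 1534 + 2157 = 3691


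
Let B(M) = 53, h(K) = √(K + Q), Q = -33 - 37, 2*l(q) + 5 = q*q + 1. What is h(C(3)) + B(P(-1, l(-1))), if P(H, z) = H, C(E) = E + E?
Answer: 53 + 8*I ≈ 53.0 + 8.0*I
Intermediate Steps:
C(E) = 2*E
l(q) = -2 + q²/2 (l(q) = -5/2 + (q*q + 1)/2 = -5/2 + (q² + 1)/2 = -5/2 + (1 + q²)/2 = -5/2 + (½ + q²/2) = -2 + q²/2)
Q = -70
h(K) = √(-70 + K) (h(K) = √(K - 70) = √(-70 + K))
h(C(3)) + B(P(-1, l(-1))) = √(-70 + 2*3) + 53 = √(-70 + 6) + 53 = √(-64) + 53 = 8*I + 53 = 53 + 8*I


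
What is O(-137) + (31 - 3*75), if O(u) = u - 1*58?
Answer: -389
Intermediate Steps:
O(u) = -58 + u (O(u) = u - 58 = -58 + u)
O(-137) + (31 - 3*75) = (-58 - 137) + (31 - 3*75) = -195 + (31 - 225) = -195 - 194 = -389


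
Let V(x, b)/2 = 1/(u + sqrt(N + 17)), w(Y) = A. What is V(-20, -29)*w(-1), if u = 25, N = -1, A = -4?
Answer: -8/29 ≈ -0.27586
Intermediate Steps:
w(Y) = -4
V(x, b) = 2/29 (V(x, b) = 2/(25 + sqrt(-1 + 17)) = 2/(25 + sqrt(16)) = 2/(25 + 4) = 2/29)
V(-20, -29)*w(-1) = (2/29)*(-4) = -8/29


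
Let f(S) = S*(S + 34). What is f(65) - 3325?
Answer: 3110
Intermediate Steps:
f(S) = S*(34 + S)
f(65) - 3325 = 65*(34 + 65) - 3325 = 65*99 - 3325 = 6435 - 3325 = 3110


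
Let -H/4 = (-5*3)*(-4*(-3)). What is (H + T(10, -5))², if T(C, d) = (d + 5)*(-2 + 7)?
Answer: 518400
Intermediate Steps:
H = 720 (H = -4*(-5*3)*(-4*(-3)) = -(-60)*12 = -4*(-180) = 720)
T(C, d) = 25 + 5*d (T(C, d) = (5 + d)*5 = 25 + 5*d)
(H + T(10, -5))² = (720 + (25 + 5*(-5)))² = (720 + (25 - 25))² = (720 + 0)² = 720² = 518400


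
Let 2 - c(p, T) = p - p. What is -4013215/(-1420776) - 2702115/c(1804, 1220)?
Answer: -1919546057405/1420776 ≈ -1.3511e+6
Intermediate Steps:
c(p, T) = 2 (c(p, T) = 2 - (p - p) = 2 - 1*0 = 2 + 0 = 2)
-4013215/(-1420776) - 2702115/c(1804, 1220) = -4013215/(-1420776) - 2702115/2 = -4013215*(-1/1420776) - 2702115*½ = 4013215/1420776 - 2702115/2 = -1919546057405/1420776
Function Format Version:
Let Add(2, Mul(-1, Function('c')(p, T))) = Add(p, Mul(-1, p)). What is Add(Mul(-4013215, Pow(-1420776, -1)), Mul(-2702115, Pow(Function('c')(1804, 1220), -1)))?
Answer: Rational(-1919546057405, 1420776) ≈ -1.3511e+6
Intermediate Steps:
Function('c')(p, T) = 2 (Function('c')(p, T) = Add(2, Mul(-1, Add(p, Mul(-1, p)))) = Add(2, Mul(-1, 0)) = Add(2, 0) = 2)
Add(Mul(-4013215, Pow(-1420776, -1)), Mul(-2702115, Pow(Function('c')(1804, 1220), -1))) = Add(Mul(-4013215, Pow(-1420776, -1)), Mul(-2702115, Pow(2, -1))) = Add(Mul(-4013215, Rational(-1, 1420776)), Mul(-2702115, Rational(1, 2))) = Add(Rational(4013215, 1420776), Rational(-2702115, 2)) = Rational(-1919546057405, 1420776)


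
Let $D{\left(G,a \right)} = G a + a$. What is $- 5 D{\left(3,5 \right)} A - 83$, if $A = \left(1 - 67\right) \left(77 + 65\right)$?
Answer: $937117$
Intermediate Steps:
$D{\left(G,a \right)} = a + G a$
$A = -9372$ ($A = \left(-66\right) 142 = -9372$)
$- 5 D{\left(3,5 \right)} A - 83 = - 5 \cdot 5 \left(1 + 3\right) \left(-9372\right) - 83 = - 5 \cdot 5 \cdot 4 \left(-9372\right) - 83 = \left(-5\right) 20 \left(-9372\right) - 83 = \left(-100\right) \left(-9372\right) - 83 = 937200 - 83 = 937117$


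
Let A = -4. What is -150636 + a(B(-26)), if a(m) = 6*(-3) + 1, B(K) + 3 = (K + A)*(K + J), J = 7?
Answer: -150653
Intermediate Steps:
B(K) = -3 + (-4 + K)*(7 + K) (B(K) = -3 + (K - 4)*(K + 7) = -3 + (-4 + K)*(7 + K))
a(m) = -17 (a(m) = -18 + 1 = -17)
-150636 + a(B(-26)) = -150636 - 17 = -150653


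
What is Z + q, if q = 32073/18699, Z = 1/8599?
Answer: 91938142/53597567 ≈ 1.7153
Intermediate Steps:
Z = 1/8599 ≈ 0.00011629
q = 10691/6233 (q = 32073*(1/18699) = 10691/6233 ≈ 1.7152)
Z + q = 1/8599 + 10691/6233 = 91938142/53597567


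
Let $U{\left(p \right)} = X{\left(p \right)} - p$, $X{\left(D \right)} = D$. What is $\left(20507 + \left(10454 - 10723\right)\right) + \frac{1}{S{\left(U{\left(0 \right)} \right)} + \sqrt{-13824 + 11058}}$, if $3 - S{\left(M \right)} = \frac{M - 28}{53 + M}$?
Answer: $\frac{157950779705}{7804663} - \frac{2809 i \sqrt{2766}}{7804663} \approx 20238.0 - 0.018929 i$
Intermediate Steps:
$U{\left(p \right)} = 0$ ($U{\left(p \right)} = p - p = 0$)
$S{\left(M \right)} = 3 - \frac{-28 + M}{53 + M}$ ($S{\left(M \right)} = 3 - \frac{M - 28}{53 + M} = 3 - \frac{-28 + M}{53 + M}$)
$\left(20507 + \left(10454 - 10723\right)\right) + \frac{1}{S{\left(U{\left(0 \right)} \right)} + \sqrt{-13824 + 11058}} = \left(20507 + \left(10454 - 10723\right)\right) + \frac{1}{\frac{187 + 2 \cdot 0}{53 + 0} + \sqrt{-13824 + 11058}} = \left(20507 + \left(10454 - 10723\right)\right) + \frac{1}{\frac{187 + 0}{53} + \sqrt{-2766}} = \left(20507 - 269\right) + \frac{1}{\frac{1}{53} \cdot 187 + i \sqrt{2766}} = 20238 + \frac{1}{\frac{187}{53} + i \sqrt{2766}}$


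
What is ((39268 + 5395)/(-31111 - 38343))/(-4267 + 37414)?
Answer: -44663/2302191738 ≈ -1.9400e-5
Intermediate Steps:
((39268 + 5395)/(-31111 - 38343))/(-4267 + 37414) = (44663/(-69454))/33147 = (44663*(-1/69454))*(1/33147) = -44663/69454*1/33147 = -44663/2302191738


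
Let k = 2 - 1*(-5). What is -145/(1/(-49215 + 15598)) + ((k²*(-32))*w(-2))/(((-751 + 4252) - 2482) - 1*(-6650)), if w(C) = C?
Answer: 37382275221/7669 ≈ 4.8745e+6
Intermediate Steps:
k = 7 (k = 2 + 5 = 7)
-145/(1/(-49215 + 15598)) + ((k²*(-32))*w(-2))/(((-751 + 4252) - 2482) - 1*(-6650)) = -145/(1/(-49215 + 15598)) + ((7²*(-32))*(-2))/(((-751 + 4252) - 2482) - 1*(-6650)) = -145/(1/(-33617)) + ((49*(-32))*(-2))/((3501 - 2482) + 6650) = -145/(-1/33617) + (-1568*(-2))/(1019 + 6650) = -145*(-33617) + 3136/7669 = 4874465 + 3136*(1/7669) = 4874465 + 3136/7669 = 37382275221/7669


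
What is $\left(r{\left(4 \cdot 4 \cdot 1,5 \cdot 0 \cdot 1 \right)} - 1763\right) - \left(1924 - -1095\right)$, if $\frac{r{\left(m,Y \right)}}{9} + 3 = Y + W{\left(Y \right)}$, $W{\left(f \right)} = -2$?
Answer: $-4827$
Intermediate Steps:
$r{\left(m,Y \right)} = -45 + 9 Y$ ($r{\left(m,Y \right)} = -27 + 9 \left(Y - 2\right) = -27 + 9 \left(-2 + Y\right) = -27 + \left(-18 + 9 Y\right) = -45 + 9 Y$)
$\left(r{\left(4 \cdot 4 \cdot 1,5 \cdot 0 \cdot 1 \right)} - 1763\right) - \left(1924 - -1095\right) = \left(\left(-45 + 9 \cdot 5 \cdot 0 \cdot 1\right) - 1763\right) - \left(1924 - -1095\right) = \left(\left(-45 + 9 \cdot 0 \cdot 1\right) - 1763\right) - \left(1924 + 1095\right) = \left(\left(-45 + 9 \cdot 0\right) - 1763\right) - 3019 = \left(\left(-45 + 0\right) - 1763\right) - 3019 = \left(-45 - 1763\right) - 3019 = -1808 - 3019 = -4827$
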